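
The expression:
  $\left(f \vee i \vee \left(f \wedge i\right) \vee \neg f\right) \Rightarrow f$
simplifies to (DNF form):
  $f$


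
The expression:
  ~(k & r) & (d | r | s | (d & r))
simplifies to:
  (d & ~r) | (r & ~k) | (s & ~r)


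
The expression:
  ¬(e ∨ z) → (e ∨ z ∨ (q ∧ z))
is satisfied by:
  {z: True, e: True}
  {z: True, e: False}
  {e: True, z: False}


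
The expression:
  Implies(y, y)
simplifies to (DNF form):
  True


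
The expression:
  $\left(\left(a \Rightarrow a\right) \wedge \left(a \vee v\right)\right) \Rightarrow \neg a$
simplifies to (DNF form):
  $\neg a$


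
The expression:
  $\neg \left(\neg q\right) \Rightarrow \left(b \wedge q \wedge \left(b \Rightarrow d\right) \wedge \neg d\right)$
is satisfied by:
  {q: False}


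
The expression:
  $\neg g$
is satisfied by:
  {g: False}


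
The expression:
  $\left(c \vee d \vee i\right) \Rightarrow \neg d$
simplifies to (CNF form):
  $\neg d$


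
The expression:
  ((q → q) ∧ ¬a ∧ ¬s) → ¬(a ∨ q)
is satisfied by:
  {a: True, s: True, q: False}
  {a: True, s: False, q: False}
  {s: True, a: False, q: False}
  {a: False, s: False, q: False}
  {a: True, q: True, s: True}
  {a: True, q: True, s: False}
  {q: True, s: True, a: False}


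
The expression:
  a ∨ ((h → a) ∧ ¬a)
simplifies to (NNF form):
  a ∨ ¬h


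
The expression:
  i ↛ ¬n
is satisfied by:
  {i: True, n: True}


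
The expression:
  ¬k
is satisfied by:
  {k: False}


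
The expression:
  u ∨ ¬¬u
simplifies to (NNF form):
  u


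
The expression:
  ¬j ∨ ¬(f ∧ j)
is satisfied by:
  {j: False, f: False}
  {f: True, j: False}
  {j: True, f: False}


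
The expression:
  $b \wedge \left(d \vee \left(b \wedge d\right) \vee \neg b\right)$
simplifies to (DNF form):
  $b \wedge d$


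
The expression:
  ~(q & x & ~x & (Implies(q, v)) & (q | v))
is always true.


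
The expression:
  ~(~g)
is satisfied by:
  {g: True}


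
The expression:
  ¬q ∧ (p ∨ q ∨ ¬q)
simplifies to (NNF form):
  ¬q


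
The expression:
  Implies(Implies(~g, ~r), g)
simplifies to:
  g | r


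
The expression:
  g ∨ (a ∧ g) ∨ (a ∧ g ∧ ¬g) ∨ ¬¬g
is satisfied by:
  {g: True}


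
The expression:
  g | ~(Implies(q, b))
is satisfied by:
  {q: True, g: True, b: False}
  {g: True, b: False, q: False}
  {q: True, g: True, b: True}
  {g: True, b: True, q: False}
  {q: True, b: False, g: False}


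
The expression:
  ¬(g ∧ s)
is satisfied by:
  {s: False, g: False}
  {g: True, s: False}
  {s: True, g: False}


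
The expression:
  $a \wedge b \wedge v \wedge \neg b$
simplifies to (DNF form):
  $\text{False}$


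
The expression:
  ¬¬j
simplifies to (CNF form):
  j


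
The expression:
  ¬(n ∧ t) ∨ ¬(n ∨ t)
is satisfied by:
  {t: False, n: False}
  {n: True, t: False}
  {t: True, n: False}


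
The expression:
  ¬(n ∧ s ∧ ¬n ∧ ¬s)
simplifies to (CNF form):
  True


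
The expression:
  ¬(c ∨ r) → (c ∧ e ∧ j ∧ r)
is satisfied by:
  {r: True, c: True}
  {r: True, c: False}
  {c: True, r: False}


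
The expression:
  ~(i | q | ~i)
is never true.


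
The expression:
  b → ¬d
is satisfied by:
  {d: False, b: False}
  {b: True, d: False}
  {d: True, b: False}


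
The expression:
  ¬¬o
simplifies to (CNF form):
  o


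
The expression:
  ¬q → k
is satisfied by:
  {k: True, q: True}
  {k: True, q: False}
  {q: True, k: False}


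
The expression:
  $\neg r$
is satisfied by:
  {r: False}


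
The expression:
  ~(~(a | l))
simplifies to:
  a | l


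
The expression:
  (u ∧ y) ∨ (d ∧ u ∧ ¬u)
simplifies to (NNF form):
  u ∧ y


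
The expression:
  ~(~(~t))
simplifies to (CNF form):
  ~t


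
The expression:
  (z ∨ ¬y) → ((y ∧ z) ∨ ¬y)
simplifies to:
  True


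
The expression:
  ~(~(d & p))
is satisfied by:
  {p: True, d: True}


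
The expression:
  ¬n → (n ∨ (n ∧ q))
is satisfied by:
  {n: True}


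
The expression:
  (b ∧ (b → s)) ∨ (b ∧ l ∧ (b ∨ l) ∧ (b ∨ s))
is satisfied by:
  {l: True, s: True, b: True}
  {l: True, b: True, s: False}
  {s: True, b: True, l: False}


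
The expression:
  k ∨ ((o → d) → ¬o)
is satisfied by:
  {k: True, o: False, d: False}
  {o: False, d: False, k: False}
  {d: True, k: True, o: False}
  {d: True, o: False, k: False}
  {k: True, o: True, d: False}
  {o: True, k: False, d: False}
  {d: True, o: True, k: True}


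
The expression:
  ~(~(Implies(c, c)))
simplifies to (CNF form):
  True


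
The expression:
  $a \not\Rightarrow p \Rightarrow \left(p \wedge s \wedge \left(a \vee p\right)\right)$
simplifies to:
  $p \vee \neg a$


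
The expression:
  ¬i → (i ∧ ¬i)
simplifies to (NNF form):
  i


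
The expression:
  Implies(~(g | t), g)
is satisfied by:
  {t: True, g: True}
  {t: True, g: False}
  {g: True, t: False}


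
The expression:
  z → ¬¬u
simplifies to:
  u ∨ ¬z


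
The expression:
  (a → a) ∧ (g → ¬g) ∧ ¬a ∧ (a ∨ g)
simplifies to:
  False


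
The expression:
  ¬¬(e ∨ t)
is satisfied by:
  {t: True, e: True}
  {t: True, e: False}
  {e: True, t: False}


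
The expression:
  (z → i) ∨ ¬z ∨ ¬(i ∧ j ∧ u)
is always true.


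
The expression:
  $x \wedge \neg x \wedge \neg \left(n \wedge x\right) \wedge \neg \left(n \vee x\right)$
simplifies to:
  $\text{False}$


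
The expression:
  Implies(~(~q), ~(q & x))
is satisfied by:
  {q: False, x: False}
  {x: True, q: False}
  {q: True, x: False}


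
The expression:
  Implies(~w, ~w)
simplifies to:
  True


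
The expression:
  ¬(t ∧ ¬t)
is always true.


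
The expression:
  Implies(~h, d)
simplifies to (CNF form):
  d | h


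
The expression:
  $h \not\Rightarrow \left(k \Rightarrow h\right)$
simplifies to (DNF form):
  $\text{False}$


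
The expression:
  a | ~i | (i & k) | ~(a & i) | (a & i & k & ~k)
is always true.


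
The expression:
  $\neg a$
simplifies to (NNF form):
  $\neg a$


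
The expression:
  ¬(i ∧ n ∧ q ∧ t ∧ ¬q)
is always true.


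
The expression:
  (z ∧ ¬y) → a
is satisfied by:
  {a: True, y: True, z: False}
  {a: True, z: False, y: False}
  {y: True, z: False, a: False}
  {y: False, z: False, a: False}
  {a: True, y: True, z: True}
  {a: True, z: True, y: False}
  {y: True, z: True, a: False}


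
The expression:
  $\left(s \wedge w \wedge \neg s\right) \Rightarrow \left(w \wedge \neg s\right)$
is always true.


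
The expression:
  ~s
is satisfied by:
  {s: False}


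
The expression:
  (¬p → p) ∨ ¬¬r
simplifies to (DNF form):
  p ∨ r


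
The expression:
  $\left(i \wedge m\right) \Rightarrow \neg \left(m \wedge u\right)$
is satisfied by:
  {u: False, m: False, i: False}
  {i: True, u: False, m: False}
  {m: True, u: False, i: False}
  {i: True, m: True, u: False}
  {u: True, i: False, m: False}
  {i: True, u: True, m: False}
  {m: True, u: True, i: False}


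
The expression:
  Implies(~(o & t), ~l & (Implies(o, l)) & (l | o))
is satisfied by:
  {t: True, o: True}


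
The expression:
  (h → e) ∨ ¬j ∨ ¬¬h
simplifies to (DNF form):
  True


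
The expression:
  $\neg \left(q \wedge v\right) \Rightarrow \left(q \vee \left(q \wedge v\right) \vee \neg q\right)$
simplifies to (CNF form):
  $\text{True}$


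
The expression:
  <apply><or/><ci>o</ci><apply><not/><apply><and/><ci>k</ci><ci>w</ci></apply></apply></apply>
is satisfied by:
  {o: True, w: False, k: False}
  {w: False, k: False, o: False}
  {o: True, k: True, w: False}
  {k: True, w: False, o: False}
  {o: True, w: True, k: False}
  {w: True, o: False, k: False}
  {o: True, k: True, w: True}


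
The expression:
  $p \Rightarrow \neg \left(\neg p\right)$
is always true.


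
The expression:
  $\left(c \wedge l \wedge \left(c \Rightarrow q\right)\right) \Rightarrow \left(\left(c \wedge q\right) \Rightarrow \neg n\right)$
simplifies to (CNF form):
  $\neg c \vee \neg l \vee \neg n \vee \neg q$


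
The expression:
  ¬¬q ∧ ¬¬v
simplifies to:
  q ∧ v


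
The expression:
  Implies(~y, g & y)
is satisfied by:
  {y: True}


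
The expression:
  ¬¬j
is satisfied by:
  {j: True}


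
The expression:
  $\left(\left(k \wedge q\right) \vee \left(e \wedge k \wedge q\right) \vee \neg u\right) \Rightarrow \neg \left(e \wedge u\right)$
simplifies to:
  $\neg e \vee \neg k \vee \neg q \vee \neg u$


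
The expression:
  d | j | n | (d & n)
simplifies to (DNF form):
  d | j | n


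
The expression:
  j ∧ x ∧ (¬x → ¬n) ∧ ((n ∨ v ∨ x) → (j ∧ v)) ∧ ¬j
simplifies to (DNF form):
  False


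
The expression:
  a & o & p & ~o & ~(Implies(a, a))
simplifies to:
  False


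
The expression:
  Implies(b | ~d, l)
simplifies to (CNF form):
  (d | l) & (l | ~b)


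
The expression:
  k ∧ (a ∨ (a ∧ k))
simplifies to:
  a ∧ k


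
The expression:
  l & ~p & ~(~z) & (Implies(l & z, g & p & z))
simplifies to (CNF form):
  False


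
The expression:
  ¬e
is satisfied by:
  {e: False}


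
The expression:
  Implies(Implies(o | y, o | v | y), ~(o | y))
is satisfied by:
  {y: False, o: False}


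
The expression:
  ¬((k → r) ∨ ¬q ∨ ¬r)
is never true.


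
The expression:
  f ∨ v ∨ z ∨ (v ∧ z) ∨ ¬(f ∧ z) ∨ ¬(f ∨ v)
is always true.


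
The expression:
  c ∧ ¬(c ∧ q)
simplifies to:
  c ∧ ¬q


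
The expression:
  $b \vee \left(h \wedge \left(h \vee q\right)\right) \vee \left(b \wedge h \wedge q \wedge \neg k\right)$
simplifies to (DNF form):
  $b \vee h$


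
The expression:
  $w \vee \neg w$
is always true.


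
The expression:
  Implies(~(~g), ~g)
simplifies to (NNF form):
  ~g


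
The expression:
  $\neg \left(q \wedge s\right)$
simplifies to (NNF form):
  $\neg q \vee \neg s$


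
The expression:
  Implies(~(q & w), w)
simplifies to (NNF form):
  w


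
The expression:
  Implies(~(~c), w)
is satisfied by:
  {w: True, c: False}
  {c: False, w: False}
  {c: True, w: True}


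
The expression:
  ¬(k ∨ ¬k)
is never true.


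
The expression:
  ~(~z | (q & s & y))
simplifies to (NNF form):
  z & (~q | ~s | ~y)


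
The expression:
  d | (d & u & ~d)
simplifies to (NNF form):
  d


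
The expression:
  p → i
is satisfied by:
  {i: True, p: False}
  {p: False, i: False}
  {p: True, i: True}


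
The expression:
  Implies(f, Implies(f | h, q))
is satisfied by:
  {q: True, f: False}
  {f: False, q: False}
  {f: True, q: True}


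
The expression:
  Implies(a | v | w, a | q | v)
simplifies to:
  a | q | v | ~w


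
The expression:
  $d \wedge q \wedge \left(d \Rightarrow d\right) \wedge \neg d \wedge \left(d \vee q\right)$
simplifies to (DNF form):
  $\text{False}$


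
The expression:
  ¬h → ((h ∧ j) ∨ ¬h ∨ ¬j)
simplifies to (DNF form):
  True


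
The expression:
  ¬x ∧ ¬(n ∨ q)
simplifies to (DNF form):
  ¬n ∧ ¬q ∧ ¬x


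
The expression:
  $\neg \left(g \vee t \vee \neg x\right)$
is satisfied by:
  {x: True, g: False, t: False}


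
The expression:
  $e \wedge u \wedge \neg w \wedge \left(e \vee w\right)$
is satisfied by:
  {e: True, u: True, w: False}


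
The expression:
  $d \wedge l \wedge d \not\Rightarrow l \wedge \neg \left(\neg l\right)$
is never true.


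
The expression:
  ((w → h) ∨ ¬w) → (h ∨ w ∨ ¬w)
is always true.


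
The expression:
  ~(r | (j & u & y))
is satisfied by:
  {u: False, y: False, r: False, j: False}
  {j: True, u: False, y: False, r: False}
  {y: True, j: False, u: False, r: False}
  {j: True, y: True, u: False, r: False}
  {u: True, j: False, y: False, r: False}
  {j: True, u: True, y: False, r: False}
  {y: True, u: True, j: False, r: False}


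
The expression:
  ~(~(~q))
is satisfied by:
  {q: False}


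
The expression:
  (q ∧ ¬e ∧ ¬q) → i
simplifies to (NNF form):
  True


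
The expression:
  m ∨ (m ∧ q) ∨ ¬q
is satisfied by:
  {m: True, q: False}
  {q: False, m: False}
  {q: True, m: True}


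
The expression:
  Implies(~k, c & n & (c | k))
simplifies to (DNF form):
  k | (c & n)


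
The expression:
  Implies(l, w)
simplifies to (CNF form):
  w | ~l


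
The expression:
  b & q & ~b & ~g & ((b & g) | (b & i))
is never true.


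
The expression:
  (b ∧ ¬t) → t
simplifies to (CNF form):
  t ∨ ¬b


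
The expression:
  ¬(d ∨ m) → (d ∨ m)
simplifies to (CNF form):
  d ∨ m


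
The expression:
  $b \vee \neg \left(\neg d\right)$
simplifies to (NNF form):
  $b \vee d$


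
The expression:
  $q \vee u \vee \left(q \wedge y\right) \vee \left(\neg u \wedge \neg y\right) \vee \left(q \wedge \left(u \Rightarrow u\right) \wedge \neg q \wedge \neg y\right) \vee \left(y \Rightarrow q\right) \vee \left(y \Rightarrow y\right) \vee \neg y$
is always true.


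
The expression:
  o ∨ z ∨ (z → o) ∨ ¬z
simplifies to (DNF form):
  True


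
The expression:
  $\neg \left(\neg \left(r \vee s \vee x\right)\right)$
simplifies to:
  $r \vee s \vee x$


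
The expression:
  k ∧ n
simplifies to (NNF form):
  k ∧ n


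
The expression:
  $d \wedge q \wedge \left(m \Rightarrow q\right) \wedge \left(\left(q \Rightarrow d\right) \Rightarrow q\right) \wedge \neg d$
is never true.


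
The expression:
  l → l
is always true.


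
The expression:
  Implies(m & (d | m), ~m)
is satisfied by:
  {m: False}


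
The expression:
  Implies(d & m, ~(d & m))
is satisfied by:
  {m: False, d: False}
  {d: True, m: False}
  {m: True, d: False}


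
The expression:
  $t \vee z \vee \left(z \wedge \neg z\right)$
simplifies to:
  $t \vee z$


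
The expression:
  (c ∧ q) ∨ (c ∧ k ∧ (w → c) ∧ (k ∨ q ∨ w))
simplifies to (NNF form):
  c ∧ (k ∨ q)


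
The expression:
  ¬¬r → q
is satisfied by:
  {q: True, r: False}
  {r: False, q: False}
  {r: True, q: True}


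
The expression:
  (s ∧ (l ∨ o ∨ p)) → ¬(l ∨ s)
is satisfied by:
  {l: False, p: False, s: False, o: False}
  {o: True, l: False, p: False, s: False}
  {p: True, o: False, l: False, s: False}
  {o: True, p: True, l: False, s: False}
  {l: True, o: False, p: False, s: False}
  {o: True, l: True, p: False, s: False}
  {p: True, l: True, o: False, s: False}
  {o: True, p: True, l: True, s: False}
  {s: True, o: False, l: False, p: False}


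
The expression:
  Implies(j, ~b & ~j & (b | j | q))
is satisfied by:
  {j: False}


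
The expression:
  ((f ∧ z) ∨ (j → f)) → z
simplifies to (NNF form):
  z ∨ (j ∧ ¬f)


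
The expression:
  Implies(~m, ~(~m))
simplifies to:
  m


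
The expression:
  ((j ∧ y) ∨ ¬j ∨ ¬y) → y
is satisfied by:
  {y: True}


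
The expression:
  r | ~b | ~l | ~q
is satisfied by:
  {r: True, l: False, q: False, b: False}
  {r: False, l: False, q: False, b: False}
  {r: True, b: True, l: False, q: False}
  {b: True, r: False, l: False, q: False}
  {r: True, q: True, b: False, l: False}
  {q: True, b: False, l: False, r: False}
  {r: True, b: True, q: True, l: False}
  {b: True, q: True, r: False, l: False}
  {r: True, l: True, b: False, q: False}
  {l: True, b: False, q: False, r: False}
  {r: True, b: True, l: True, q: False}
  {b: True, l: True, r: False, q: False}
  {r: True, q: True, l: True, b: False}
  {q: True, l: True, b: False, r: False}
  {r: True, b: True, q: True, l: True}


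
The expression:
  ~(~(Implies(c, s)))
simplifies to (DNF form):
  s | ~c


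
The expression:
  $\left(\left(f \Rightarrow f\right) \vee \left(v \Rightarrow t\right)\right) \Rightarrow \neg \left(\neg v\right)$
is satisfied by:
  {v: True}


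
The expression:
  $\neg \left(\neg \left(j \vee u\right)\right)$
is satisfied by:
  {u: True, j: True}
  {u: True, j: False}
  {j: True, u: False}


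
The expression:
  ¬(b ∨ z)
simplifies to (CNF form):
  ¬b ∧ ¬z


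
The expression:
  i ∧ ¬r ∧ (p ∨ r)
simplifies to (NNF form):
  i ∧ p ∧ ¬r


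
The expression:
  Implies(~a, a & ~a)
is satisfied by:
  {a: True}


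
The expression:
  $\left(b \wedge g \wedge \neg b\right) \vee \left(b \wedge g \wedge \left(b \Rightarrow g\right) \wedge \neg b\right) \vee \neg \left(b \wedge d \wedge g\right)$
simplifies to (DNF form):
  $\neg b \vee \neg d \vee \neg g$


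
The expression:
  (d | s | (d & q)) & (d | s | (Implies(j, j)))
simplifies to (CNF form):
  d | s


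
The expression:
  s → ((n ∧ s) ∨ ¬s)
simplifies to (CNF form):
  n ∨ ¬s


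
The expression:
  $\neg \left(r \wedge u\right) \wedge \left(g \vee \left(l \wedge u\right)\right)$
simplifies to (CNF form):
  $\left(g \vee l\right) \wedge \left(g \vee u\right) \wedge \left(\neg r \vee \neg u\right)$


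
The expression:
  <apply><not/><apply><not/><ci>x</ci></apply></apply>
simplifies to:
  <ci>x</ci>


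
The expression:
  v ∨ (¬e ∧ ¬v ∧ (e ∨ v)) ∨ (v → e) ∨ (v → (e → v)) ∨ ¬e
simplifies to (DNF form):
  True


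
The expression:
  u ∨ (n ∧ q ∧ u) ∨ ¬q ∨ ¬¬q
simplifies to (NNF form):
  True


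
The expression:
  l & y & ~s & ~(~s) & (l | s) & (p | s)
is never true.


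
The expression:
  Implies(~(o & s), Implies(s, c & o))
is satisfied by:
  {o: True, s: False}
  {s: False, o: False}
  {s: True, o: True}


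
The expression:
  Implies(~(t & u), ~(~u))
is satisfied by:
  {u: True}


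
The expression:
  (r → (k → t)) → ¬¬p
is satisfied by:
  {p: True, r: True, k: True, t: False}
  {p: True, r: True, k: False, t: False}
  {p: True, k: True, r: False, t: False}
  {p: True, k: False, r: False, t: False}
  {t: True, p: True, r: True, k: True}
  {t: True, p: True, r: True, k: False}
  {t: True, p: True, r: False, k: True}
  {t: True, p: True, r: False, k: False}
  {r: True, k: True, p: False, t: False}


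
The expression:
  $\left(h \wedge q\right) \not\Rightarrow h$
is never true.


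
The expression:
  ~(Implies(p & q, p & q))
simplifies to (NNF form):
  False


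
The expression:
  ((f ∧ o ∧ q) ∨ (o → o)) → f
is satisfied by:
  {f: True}


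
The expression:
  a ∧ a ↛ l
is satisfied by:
  {a: True, l: False}


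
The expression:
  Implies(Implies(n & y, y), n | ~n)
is always true.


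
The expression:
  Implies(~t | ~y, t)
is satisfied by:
  {t: True}


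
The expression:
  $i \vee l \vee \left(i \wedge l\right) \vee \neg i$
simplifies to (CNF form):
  $\text{True}$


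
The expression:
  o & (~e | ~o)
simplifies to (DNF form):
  o & ~e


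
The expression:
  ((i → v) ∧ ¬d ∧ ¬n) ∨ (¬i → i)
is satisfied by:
  {i: True, n: False, d: False}
  {i: True, d: True, n: False}
  {i: True, n: True, d: False}
  {i: True, d: True, n: True}
  {d: False, n: False, i: False}


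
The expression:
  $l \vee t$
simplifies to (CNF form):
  $l \vee t$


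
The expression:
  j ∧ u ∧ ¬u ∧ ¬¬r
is never true.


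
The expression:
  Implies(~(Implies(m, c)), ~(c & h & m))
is always true.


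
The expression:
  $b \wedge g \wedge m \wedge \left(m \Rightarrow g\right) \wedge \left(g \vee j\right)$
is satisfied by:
  {m: True, b: True, g: True}


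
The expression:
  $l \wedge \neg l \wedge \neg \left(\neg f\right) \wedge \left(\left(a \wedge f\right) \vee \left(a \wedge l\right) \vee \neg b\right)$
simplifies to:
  $\text{False}$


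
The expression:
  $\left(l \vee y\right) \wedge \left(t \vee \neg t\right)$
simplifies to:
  $l \vee y$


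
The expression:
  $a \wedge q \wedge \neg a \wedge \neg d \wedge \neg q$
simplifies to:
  $\text{False}$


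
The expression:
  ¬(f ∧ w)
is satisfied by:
  {w: False, f: False}
  {f: True, w: False}
  {w: True, f: False}


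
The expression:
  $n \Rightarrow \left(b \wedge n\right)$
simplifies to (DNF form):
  $b \vee \neg n$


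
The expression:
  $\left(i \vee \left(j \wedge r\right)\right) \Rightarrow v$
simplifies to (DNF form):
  $v \vee \left(\neg i \wedge \neg j\right) \vee \left(\neg i \wedge \neg r\right)$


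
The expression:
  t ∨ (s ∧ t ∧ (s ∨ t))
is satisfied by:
  {t: True}


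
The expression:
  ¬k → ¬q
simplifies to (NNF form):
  k ∨ ¬q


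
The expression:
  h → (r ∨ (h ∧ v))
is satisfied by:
  {r: True, v: True, h: False}
  {r: True, h: False, v: False}
  {v: True, h: False, r: False}
  {v: False, h: False, r: False}
  {r: True, v: True, h: True}
  {r: True, h: True, v: False}
  {v: True, h: True, r: False}


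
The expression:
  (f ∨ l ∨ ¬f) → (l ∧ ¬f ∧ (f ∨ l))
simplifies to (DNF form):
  l ∧ ¬f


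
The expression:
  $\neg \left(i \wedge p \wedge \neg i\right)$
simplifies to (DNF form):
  $\text{True}$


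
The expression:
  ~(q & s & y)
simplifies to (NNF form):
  ~q | ~s | ~y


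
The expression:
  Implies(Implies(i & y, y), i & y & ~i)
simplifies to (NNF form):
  False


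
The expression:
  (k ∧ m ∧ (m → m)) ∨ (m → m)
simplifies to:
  True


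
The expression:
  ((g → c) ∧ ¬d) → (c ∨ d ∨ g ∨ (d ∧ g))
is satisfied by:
  {d: True, c: True, g: True}
  {d: True, c: True, g: False}
  {d: True, g: True, c: False}
  {d: True, g: False, c: False}
  {c: True, g: True, d: False}
  {c: True, g: False, d: False}
  {g: True, c: False, d: False}


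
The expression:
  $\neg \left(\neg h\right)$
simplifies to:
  $h$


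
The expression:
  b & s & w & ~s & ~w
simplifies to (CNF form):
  False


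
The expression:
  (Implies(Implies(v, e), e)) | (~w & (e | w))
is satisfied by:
  {v: True, e: True}
  {v: True, e: False}
  {e: True, v: False}


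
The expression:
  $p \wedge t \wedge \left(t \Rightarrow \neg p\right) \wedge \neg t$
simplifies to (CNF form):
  $\text{False}$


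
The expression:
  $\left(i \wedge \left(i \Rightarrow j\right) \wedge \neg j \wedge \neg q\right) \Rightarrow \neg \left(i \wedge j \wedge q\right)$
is always true.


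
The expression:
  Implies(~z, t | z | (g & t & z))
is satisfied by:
  {t: True, z: True}
  {t: True, z: False}
  {z: True, t: False}


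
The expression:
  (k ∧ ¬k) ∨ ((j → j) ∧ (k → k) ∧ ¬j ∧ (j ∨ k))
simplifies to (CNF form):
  k ∧ ¬j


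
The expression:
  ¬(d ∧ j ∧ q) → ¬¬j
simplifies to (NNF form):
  j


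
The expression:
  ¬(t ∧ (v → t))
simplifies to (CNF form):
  ¬t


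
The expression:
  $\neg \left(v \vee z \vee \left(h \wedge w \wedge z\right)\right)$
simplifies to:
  $\neg v \wedge \neg z$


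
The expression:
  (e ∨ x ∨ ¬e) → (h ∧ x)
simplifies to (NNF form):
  h ∧ x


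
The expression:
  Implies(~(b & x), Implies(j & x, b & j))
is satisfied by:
  {b: True, x: False, j: False}
  {x: False, j: False, b: False}
  {j: True, b: True, x: False}
  {j: True, x: False, b: False}
  {b: True, x: True, j: False}
  {x: True, b: False, j: False}
  {j: True, x: True, b: True}


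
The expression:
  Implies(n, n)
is always true.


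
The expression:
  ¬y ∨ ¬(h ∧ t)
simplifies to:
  ¬h ∨ ¬t ∨ ¬y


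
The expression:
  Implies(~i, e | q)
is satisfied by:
  {i: True, q: True, e: True}
  {i: True, q: True, e: False}
  {i: True, e: True, q: False}
  {i: True, e: False, q: False}
  {q: True, e: True, i: False}
  {q: True, e: False, i: False}
  {e: True, q: False, i: False}


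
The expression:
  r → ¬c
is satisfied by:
  {c: False, r: False}
  {r: True, c: False}
  {c: True, r: False}


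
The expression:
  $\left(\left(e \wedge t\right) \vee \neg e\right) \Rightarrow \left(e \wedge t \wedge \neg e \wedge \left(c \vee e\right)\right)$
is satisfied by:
  {e: True, t: False}


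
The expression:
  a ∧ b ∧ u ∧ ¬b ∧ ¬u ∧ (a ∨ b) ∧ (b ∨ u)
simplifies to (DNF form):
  False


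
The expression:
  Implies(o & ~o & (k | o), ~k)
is always true.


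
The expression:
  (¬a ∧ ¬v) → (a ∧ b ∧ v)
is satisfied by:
  {a: True, v: True}
  {a: True, v: False}
  {v: True, a: False}


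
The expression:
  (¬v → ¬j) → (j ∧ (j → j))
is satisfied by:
  {j: True}


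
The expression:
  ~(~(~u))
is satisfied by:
  {u: False}


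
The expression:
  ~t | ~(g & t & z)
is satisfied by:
  {g: False, t: False, z: False}
  {z: True, g: False, t: False}
  {t: True, g: False, z: False}
  {z: True, t: True, g: False}
  {g: True, z: False, t: False}
  {z: True, g: True, t: False}
  {t: True, g: True, z: False}


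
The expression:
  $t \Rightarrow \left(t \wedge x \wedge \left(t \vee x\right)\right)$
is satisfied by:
  {x: True, t: False}
  {t: False, x: False}
  {t: True, x: True}


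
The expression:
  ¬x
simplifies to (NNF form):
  ¬x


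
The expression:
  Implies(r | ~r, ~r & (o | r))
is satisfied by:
  {o: True, r: False}


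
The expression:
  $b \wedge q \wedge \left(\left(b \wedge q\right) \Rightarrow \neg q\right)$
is never true.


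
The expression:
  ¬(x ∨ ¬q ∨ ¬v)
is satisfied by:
  {q: True, v: True, x: False}


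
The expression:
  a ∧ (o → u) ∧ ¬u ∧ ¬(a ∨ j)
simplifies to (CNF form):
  False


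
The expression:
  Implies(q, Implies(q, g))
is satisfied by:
  {g: True, q: False}
  {q: False, g: False}
  {q: True, g: True}


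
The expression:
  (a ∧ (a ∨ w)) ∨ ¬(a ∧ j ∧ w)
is always true.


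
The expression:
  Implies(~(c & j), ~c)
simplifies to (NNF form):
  j | ~c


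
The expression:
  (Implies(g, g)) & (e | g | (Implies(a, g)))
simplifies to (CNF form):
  e | g | ~a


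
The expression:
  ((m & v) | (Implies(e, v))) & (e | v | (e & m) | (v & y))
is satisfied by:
  {v: True}


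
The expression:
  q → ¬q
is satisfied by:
  {q: False}


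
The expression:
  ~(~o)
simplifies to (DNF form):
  o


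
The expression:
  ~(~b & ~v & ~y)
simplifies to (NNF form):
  b | v | y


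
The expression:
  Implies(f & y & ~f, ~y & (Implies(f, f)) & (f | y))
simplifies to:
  True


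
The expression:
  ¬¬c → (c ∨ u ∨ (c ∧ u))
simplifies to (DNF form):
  True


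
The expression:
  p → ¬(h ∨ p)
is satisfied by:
  {p: False}


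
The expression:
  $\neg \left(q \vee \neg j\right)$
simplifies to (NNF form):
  $j \wedge \neg q$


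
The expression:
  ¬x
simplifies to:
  ¬x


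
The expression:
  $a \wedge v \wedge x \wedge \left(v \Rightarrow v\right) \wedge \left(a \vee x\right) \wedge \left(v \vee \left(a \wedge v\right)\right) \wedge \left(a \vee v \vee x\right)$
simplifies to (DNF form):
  $a \wedge v \wedge x$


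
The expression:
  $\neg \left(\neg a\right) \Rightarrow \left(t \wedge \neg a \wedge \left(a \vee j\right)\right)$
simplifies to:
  $\neg a$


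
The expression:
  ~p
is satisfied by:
  {p: False}


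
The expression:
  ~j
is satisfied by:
  {j: False}


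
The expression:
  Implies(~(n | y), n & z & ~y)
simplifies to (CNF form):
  n | y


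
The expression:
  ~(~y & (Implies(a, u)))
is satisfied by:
  {y: True, a: True, u: False}
  {y: True, a: False, u: False}
  {y: True, u: True, a: True}
  {y: True, u: True, a: False}
  {a: True, u: False, y: False}


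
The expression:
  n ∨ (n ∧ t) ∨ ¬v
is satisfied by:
  {n: True, v: False}
  {v: False, n: False}
  {v: True, n: True}


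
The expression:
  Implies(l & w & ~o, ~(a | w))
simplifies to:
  o | ~l | ~w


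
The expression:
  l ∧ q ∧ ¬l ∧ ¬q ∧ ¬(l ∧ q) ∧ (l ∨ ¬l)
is never true.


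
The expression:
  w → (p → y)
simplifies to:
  y ∨ ¬p ∨ ¬w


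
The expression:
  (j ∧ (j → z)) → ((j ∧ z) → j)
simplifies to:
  True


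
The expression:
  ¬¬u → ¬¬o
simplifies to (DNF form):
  o ∨ ¬u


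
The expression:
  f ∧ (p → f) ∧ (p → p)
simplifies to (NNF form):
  f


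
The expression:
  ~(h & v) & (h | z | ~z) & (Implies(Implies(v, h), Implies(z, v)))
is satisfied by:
  {h: False, z: False, v: False}
  {v: True, h: False, z: False}
  {v: True, z: True, h: False}
  {h: True, v: False, z: False}


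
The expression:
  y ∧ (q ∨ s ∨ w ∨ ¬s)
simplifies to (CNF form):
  y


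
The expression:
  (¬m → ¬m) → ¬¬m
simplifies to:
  m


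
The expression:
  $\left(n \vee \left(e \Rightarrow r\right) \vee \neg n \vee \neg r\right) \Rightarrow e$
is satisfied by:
  {e: True}


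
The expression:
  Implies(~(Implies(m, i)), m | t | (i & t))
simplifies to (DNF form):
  True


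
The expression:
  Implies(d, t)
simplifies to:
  t | ~d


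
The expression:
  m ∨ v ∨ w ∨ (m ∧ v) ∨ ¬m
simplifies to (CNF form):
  True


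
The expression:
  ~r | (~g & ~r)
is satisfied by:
  {r: False}


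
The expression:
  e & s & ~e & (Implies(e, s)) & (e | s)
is never true.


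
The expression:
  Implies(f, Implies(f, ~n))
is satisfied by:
  {n: False, f: False}
  {f: True, n: False}
  {n: True, f: False}


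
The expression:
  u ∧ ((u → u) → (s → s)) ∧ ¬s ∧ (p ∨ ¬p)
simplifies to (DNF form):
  u ∧ ¬s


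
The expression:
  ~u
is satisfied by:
  {u: False}


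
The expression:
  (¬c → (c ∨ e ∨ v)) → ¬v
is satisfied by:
  {v: False}


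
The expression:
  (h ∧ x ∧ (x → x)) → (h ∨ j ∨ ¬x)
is always true.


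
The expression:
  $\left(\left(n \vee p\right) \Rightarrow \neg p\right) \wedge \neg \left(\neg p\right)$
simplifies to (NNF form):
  $\text{False}$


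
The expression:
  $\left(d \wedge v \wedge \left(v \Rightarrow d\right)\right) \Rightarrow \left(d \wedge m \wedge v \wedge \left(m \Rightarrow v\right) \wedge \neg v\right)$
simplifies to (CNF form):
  $\neg d \vee \neg v$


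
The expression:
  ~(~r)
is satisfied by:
  {r: True}


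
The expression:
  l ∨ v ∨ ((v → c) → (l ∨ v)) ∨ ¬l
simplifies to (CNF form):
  True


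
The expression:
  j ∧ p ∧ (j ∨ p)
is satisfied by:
  {p: True, j: True}


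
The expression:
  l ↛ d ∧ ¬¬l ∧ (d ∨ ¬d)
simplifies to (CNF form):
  l ∧ ¬d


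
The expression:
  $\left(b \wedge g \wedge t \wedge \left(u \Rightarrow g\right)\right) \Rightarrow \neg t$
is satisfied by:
  {g: False, t: False, b: False}
  {b: True, g: False, t: False}
  {t: True, g: False, b: False}
  {b: True, t: True, g: False}
  {g: True, b: False, t: False}
  {b: True, g: True, t: False}
  {t: True, g: True, b: False}


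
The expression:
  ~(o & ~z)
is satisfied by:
  {z: True, o: False}
  {o: False, z: False}
  {o: True, z: True}


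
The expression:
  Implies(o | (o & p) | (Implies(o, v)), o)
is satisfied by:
  {o: True}


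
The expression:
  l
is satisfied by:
  {l: True}


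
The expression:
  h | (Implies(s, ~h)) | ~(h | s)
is always true.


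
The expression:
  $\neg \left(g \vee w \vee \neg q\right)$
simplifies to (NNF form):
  $q \wedge \neg g \wedge \neg w$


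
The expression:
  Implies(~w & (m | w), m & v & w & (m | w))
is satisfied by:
  {w: True, m: False}
  {m: False, w: False}
  {m: True, w: True}


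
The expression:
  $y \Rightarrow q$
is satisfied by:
  {q: True, y: False}
  {y: False, q: False}
  {y: True, q: True}


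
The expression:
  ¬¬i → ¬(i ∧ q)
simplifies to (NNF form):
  ¬i ∨ ¬q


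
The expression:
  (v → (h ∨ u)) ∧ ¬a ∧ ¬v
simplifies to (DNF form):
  ¬a ∧ ¬v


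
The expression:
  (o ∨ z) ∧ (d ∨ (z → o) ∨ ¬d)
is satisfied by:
  {o: True, z: True}
  {o: True, z: False}
  {z: True, o: False}


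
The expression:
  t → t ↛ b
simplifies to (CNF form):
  ¬b ∨ ¬t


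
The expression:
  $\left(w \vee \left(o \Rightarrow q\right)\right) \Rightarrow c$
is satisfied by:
  {c: True, o: True, q: False, w: False}
  {c: True, o: False, q: False, w: False}
  {c: True, w: True, o: True, q: False}
  {c: True, w: True, o: False, q: False}
  {c: True, q: True, o: True, w: False}
  {c: True, q: True, o: False, w: False}
  {c: True, q: True, w: True, o: True}
  {c: True, q: True, w: True, o: False}
  {o: True, c: False, q: False, w: False}


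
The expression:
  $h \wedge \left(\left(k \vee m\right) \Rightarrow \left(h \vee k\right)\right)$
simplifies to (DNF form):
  $h$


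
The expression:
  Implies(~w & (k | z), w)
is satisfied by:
  {w: True, z: False, k: False}
  {k: True, w: True, z: False}
  {w: True, z: True, k: False}
  {k: True, w: True, z: True}
  {k: False, z: False, w: False}


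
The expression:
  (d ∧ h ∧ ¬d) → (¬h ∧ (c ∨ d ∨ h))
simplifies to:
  True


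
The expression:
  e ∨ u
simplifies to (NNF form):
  e ∨ u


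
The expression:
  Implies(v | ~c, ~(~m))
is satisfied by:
  {m: True, c: True, v: False}
  {m: True, c: False, v: False}
  {m: True, v: True, c: True}
  {m: True, v: True, c: False}
  {c: True, v: False, m: False}


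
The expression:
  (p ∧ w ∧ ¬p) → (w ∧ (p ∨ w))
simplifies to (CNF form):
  True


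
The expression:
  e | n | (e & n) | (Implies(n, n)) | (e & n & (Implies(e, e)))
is always true.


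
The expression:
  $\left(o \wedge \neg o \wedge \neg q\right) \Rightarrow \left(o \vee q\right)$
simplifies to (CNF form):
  $\text{True}$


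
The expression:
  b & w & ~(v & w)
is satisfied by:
  {w: True, b: True, v: False}


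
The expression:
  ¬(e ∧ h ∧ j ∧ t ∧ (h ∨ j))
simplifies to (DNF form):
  ¬e ∨ ¬h ∨ ¬j ∨ ¬t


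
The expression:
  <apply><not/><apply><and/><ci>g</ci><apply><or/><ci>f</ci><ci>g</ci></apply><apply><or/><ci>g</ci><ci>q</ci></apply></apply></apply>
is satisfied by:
  {g: False}


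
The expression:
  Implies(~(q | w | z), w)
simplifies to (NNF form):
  q | w | z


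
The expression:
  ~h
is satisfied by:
  {h: False}


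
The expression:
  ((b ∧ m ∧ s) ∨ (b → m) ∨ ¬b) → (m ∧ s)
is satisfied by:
  {b: True, s: True, m: False}
  {b: True, s: False, m: False}
  {b: True, m: True, s: True}
  {m: True, s: True, b: False}


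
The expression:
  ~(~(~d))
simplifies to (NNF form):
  ~d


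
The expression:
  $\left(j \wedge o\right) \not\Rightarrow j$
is never true.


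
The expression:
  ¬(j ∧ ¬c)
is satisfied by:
  {c: True, j: False}
  {j: False, c: False}
  {j: True, c: True}


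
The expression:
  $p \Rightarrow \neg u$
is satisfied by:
  {p: False, u: False}
  {u: True, p: False}
  {p: True, u: False}


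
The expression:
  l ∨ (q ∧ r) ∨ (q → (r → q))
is always true.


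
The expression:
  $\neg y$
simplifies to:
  $\neg y$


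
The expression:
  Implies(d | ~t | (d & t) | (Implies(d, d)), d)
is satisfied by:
  {d: True}


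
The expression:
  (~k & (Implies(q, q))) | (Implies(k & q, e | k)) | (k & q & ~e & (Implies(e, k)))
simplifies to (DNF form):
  True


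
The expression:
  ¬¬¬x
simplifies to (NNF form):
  ¬x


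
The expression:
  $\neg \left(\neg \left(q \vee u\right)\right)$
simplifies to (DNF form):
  $q \vee u$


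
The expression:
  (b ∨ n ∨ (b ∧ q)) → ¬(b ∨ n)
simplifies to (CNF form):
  ¬b ∧ ¬n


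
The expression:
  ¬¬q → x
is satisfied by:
  {x: True, q: False}
  {q: False, x: False}
  {q: True, x: True}


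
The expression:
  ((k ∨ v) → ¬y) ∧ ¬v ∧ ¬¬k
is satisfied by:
  {k: True, v: False, y: False}


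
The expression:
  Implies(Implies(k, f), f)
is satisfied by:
  {k: True, f: True}
  {k: True, f: False}
  {f: True, k: False}


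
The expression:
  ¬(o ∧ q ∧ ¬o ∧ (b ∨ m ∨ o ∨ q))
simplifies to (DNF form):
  True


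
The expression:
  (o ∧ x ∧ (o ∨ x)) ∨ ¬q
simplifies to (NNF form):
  (o ∧ x) ∨ ¬q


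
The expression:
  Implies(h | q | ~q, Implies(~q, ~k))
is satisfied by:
  {q: True, k: False}
  {k: False, q: False}
  {k: True, q: True}


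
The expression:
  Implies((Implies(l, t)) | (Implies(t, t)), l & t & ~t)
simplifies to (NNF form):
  False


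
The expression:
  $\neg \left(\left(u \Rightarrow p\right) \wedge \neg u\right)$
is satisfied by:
  {u: True}


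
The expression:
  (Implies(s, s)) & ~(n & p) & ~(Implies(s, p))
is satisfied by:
  {s: True, p: False}


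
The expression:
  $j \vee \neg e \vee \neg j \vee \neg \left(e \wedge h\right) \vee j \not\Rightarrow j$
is always true.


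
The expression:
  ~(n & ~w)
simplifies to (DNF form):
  w | ~n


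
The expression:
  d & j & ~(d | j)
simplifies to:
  False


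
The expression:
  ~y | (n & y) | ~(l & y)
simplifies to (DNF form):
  n | ~l | ~y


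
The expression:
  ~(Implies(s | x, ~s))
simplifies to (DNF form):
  s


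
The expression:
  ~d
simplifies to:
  ~d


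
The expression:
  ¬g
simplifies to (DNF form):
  ¬g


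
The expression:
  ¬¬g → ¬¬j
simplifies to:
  j ∨ ¬g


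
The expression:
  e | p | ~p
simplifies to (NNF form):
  True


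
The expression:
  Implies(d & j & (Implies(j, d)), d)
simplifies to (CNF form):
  True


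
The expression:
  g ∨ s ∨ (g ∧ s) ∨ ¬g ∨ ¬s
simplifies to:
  True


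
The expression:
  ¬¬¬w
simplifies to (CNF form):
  ¬w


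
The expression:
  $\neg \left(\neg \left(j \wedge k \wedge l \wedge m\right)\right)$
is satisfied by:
  {k: True, m: True, j: True, l: True}


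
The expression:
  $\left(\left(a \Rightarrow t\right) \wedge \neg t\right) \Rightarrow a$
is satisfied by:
  {a: True, t: True}
  {a: True, t: False}
  {t: True, a: False}


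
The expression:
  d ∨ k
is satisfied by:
  {d: True, k: True}
  {d: True, k: False}
  {k: True, d: False}


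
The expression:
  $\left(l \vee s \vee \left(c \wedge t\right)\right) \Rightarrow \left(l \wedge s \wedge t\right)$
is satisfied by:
  {s: False, c: False, l: False, t: False}
  {t: True, s: False, c: False, l: False}
  {c: True, t: False, s: False, l: False}
  {l: True, t: True, s: True, c: False}
  {l: True, t: True, s: True, c: True}


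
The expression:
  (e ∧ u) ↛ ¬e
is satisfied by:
  {e: True, u: True}


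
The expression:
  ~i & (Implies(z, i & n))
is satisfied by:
  {i: False, z: False}


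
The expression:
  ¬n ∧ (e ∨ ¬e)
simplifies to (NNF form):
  ¬n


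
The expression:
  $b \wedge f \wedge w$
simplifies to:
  $b \wedge f \wedge w$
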